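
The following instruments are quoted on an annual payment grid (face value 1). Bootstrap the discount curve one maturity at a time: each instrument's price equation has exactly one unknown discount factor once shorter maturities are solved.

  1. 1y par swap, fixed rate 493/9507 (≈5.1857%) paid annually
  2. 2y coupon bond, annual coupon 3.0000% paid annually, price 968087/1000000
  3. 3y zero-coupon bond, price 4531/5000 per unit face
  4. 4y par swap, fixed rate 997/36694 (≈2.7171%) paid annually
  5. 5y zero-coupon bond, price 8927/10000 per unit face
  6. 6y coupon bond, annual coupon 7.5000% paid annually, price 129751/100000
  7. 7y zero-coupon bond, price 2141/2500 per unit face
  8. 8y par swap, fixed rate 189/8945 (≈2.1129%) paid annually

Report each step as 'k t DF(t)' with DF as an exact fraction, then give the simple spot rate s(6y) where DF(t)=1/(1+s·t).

1 1 9507/10000
2 2 4561/5000
3 3 4531/5000
4 4 9003/10000
5 5 8927/10000
6 6 8887/10000
7 7 2141/2500
8 8 1061/1250
s(6y) = (1/(8887/10000) − 1)/(6) = 371/17774 ≈ 2.0873%

step 1 [1y] swap r/1=493/9507: DF=(1 − 493/9507·(0))/(1+493/9507) = 9507/10000 ≈ 0.950700
step 2 [2y] bond c/1=3/100: DF=(968087/1000000 − 3/100·(0.950700))/(1+3/100) = 4561/5000 ≈ 0.912200
step 3 [3y] zero: DF = P = 4531/5000 ≈ 0.906200
step 4 [4y] swap r/1=997/36694: DF=(1 − 997/36694·(0.950700+0.912200+0.906200))/(1+997/36694) = 9003/10000 ≈ 0.900300
step 5 [5y] zero: DF = P = 8927/10000 ≈ 0.892700
step 6 [6y] bond c/1=3/40: DF=(129751/100000 − 3/40·(0.950700+0.912200+0.906200+0.900300+0.892700))/(1+3/40) = 8887/10000 ≈ 0.888700
step 7 [7y] zero: DF = P = 2141/2500 ≈ 0.856400
step 8 [8y] swap r/1=189/8945: DF=(1 − 189/8945·(0.950700+0.912200+0.906200+0.900300+0.892700+0.888700+0.856400))/(1+189/8945) = 1061/1250 ≈ 0.848800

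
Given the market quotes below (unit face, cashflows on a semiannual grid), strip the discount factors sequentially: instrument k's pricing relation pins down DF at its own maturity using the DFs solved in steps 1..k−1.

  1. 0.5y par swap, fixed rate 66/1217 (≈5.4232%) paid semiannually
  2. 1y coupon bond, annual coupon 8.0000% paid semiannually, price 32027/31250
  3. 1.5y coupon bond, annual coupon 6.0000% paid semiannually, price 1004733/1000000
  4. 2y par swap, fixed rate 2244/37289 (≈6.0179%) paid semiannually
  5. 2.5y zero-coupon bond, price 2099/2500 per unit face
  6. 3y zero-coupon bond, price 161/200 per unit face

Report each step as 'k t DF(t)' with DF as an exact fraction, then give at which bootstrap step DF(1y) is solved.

1 1/2 1217/1250
2 1 237/250
3 3/2 1839/2000
4 2 4439/5000
5 5/2 2099/2500
6 3 161/200
DF(1y) is solved at step 2

step 1 [0.5y] swap r/2=33/1217: DF=(1 − 33/1217·(0))/(1+33/1217) = 1217/1250 ≈ 0.973600
step 2 [1y] bond c/2=1/25: DF=(32027/31250 − 1/25·(0.973600))/(1+1/25) = 237/250 ≈ 0.948000
step 3 [1.5y] bond c/2=3/100: DF=(1004733/1000000 − 3/100·(0.973600+0.948000))/(1+3/100) = 1839/2000 ≈ 0.919500
step 4 [2y] swap r/2=1122/37289: DF=(1 − 1122/37289·(0.973600+0.948000+0.919500))/(1+1122/37289) = 4439/5000 ≈ 0.887800
step 5 [2.5y] zero: DF = P = 2099/2500 ≈ 0.839600
step 6 [3y] zero: DF = P = 161/200 ≈ 0.805000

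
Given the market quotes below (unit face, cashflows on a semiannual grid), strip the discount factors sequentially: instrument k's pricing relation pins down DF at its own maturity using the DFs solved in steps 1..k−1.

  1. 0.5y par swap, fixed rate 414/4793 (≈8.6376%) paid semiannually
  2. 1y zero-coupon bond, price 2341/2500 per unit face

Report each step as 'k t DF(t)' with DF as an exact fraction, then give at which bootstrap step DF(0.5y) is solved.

step 1 [0.5y] swap r/2=207/4793: DF=(1 − 207/4793·(0))/(1+207/4793) = 4793/5000 ≈ 0.958600
step 2 [1y] zero: DF = P = 2341/2500 ≈ 0.936400

1 1/2 4793/5000
2 1 2341/2500
DF(0.5y) is solved at step 1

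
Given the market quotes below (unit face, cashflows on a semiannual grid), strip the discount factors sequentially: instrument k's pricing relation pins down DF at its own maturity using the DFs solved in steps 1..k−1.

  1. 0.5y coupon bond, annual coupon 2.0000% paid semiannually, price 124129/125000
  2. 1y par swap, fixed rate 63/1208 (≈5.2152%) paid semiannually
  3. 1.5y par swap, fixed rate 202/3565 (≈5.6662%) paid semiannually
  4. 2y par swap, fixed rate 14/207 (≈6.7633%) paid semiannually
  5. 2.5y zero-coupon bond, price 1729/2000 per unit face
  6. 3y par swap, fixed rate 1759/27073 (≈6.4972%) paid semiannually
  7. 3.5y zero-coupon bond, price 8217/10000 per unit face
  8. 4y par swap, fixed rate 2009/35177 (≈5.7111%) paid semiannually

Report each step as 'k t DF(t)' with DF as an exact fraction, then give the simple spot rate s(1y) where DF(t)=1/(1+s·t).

step 1 [0.5y] bond c/2=1/100: DF=(124129/125000 − 1/100·(0))/(1+1/100) = 1229/1250 ≈ 0.983200
step 2 [1y] swap r/2=63/2416: DF=(1 − 63/2416·(0.983200))/(1+63/2416) = 1187/1250 ≈ 0.949600
step 3 [1.5y] swap r/2=101/3565: DF=(1 − 101/3565·(0.983200+0.949600))/(1+101/3565) = 1149/1250 ≈ 0.919200
step 4 [2y] swap r/2=7/207: DF=(1 − 7/207·(0.983200+0.949600+0.919200))/(1+7/207) = 437/500 ≈ 0.874000
step 5 [2.5y] zero: DF = P = 1729/2000 ≈ 0.864500
step 6 [3y] swap r/2=1759/54146: DF=(1 − 1759/54146·(0.983200+0.949600+0.919200+0.874000+0.864500))/(1+1759/54146) = 8241/10000 ≈ 0.824100
step 7 [3.5y] zero: DF = P = 8217/10000 ≈ 0.821700
step 8 [4y] swap r/2=2009/70354: DF=(1 − 2009/70354·(0.983200+0.949600+0.919200+0.874000+0.864500+0.824100+0.821700))/(1+2009/70354) = 7991/10000 ≈ 0.799100

1 1/2 1229/1250
2 1 1187/1250
3 3/2 1149/1250
4 2 437/500
5 5/2 1729/2000
6 3 8241/10000
7 7/2 8217/10000
8 4 7991/10000
s(1y) = (1/(1187/1250) − 1)/(1) = 63/1187 ≈ 5.3075%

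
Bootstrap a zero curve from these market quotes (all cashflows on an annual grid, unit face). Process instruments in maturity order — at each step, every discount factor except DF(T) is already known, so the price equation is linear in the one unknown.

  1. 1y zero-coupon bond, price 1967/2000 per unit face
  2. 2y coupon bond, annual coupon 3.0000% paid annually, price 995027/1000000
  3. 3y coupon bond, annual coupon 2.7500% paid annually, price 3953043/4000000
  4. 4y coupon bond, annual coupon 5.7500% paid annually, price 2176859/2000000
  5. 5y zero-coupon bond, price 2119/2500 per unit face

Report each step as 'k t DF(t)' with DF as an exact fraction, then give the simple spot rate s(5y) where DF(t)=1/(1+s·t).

1 1 1967/2000
2 2 4687/5000
3 3 569/625
4 4 8753/10000
5 5 2119/2500
s(5y) = (1/(2119/2500) − 1)/(5) = 381/10595 ≈ 3.5960%

step 1 [1y] zero: DF = P = 1967/2000 ≈ 0.983500
step 2 [2y] bond c/1=3/100: DF=(995027/1000000 − 3/100·(0.983500))/(1+3/100) = 4687/5000 ≈ 0.937400
step 3 [3y] bond c/1=11/400: DF=(3953043/4000000 − 11/400·(0.983500+0.937400))/(1+11/400) = 569/625 ≈ 0.910400
step 4 [4y] bond c/1=23/400: DF=(2176859/2000000 − 23/400·(0.983500+0.937400+0.910400))/(1+23/400) = 8753/10000 ≈ 0.875300
step 5 [5y] zero: DF = P = 2119/2500 ≈ 0.847600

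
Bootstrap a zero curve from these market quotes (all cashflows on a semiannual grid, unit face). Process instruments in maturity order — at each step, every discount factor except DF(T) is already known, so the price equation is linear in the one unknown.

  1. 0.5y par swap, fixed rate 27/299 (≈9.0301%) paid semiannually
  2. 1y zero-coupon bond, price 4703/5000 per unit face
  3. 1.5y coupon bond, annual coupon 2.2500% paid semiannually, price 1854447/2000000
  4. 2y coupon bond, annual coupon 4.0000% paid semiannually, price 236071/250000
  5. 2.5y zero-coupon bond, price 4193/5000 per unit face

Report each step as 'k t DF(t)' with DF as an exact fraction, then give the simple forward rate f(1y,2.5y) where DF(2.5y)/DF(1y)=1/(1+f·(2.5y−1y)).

1 1/2 598/625
2 1 4703/5000
3 3/2 4479/5000
4 2 871/1000
5 5/2 4193/5000
f(1y,2.5y) = ((4703/5000)/(4193/5000) − 1)/(3/2) = 340/4193 ≈ 8.1088%

step 1 [0.5y] swap r/2=27/598: DF=(1 − 27/598·(0))/(1+27/598) = 598/625 ≈ 0.956800
step 2 [1y] zero: DF = P = 4703/5000 ≈ 0.940600
step 3 [1.5y] bond c/2=9/800: DF=(1854447/2000000 − 9/800·(0.956800+0.940600))/(1+9/800) = 4479/5000 ≈ 0.895800
step 4 [2y] bond c/2=1/50: DF=(236071/250000 − 1/50·(0.956800+0.940600+0.895800))/(1+1/50) = 871/1000 ≈ 0.871000
step 5 [2.5y] zero: DF = P = 4193/5000 ≈ 0.838600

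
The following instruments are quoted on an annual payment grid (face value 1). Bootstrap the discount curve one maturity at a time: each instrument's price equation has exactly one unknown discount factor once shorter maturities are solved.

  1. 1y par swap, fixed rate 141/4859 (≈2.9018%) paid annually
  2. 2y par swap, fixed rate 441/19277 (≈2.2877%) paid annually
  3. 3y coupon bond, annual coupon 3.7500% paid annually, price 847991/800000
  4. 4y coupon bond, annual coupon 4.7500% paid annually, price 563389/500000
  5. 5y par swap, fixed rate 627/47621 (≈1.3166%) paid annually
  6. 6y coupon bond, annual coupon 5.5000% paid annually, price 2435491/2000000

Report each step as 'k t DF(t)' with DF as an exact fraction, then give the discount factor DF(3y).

1 1 4859/5000
2 2 9559/10000
3 3 119/125
4 4 9451/10000
5 5 9373/10000
6 6 453/500
DF(3y) = 119/125 ≈ 0.952000

step 1 [1y] swap r/1=141/4859: DF=(1 − 141/4859·(0))/(1+141/4859) = 4859/5000 ≈ 0.971800
step 2 [2y] swap r/1=441/19277: DF=(1 − 441/19277·(0.971800))/(1+441/19277) = 9559/10000 ≈ 0.955900
step 3 [3y] bond c/1=3/80: DF=(847991/800000 − 3/80·(0.971800+0.955900))/(1+3/80) = 119/125 ≈ 0.952000
step 4 [4y] bond c/1=19/400: DF=(563389/500000 − 19/400·(0.971800+0.955900+0.952000))/(1+19/400) = 9451/10000 ≈ 0.945100
step 5 [5y] swap r/1=627/47621: DF=(1 − 627/47621·(0.971800+0.955900+0.952000+0.945100))/(1+627/47621) = 9373/10000 ≈ 0.937300
step 6 [6y] bond c/1=11/200: DF=(2435491/2000000 − 11/200·(0.971800+0.955900+0.952000+0.945100+0.937300))/(1+11/200) = 453/500 ≈ 0.906000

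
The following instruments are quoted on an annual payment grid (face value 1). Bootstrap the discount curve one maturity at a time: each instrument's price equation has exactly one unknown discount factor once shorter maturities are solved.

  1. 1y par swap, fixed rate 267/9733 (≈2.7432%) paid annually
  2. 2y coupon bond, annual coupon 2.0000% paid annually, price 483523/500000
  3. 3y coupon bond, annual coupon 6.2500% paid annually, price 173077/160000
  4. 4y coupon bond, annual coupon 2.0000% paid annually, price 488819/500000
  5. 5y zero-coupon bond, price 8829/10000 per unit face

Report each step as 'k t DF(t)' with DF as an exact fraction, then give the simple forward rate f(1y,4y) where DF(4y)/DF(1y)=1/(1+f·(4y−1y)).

1 1 9733/10000
2 2 929/1000
3 3 4531/5000
4 4 4517/5000
5 5 8829/10000
f(1y,4y) = ((9733/10000)/(4517/5000) − 1)/(3) = 233/9034 ≈ 2.5791%

step 1 [1y] swap r/1=267/9733: DF=(1 − 267/9733·(0))/(1+267/9733) = 9733/10000 ≈ 0.973300
step 2 [2y] bond c/1=1/50: DF=(483523/500000 − 1/50·(0.973300))/(1+1/50) = 929/1000 ≈ 0.929000
step 3 [3y] bond c/1=1/16: DF=(173077/160000 − 1/16·(0.973300+0.929000))/(1+1/16) = 4531/5000 ≈ 0.906200
step 4 [4y] bond c/1=1/50: DF=(488819/500000 − 1/50·(0.973300+0.929000+0.906200))/(1+1/50) = 4517/5000 ≈ 0.903400
step 5 [5y] zero: DF = P = 8829/10000 ≈ 0.882900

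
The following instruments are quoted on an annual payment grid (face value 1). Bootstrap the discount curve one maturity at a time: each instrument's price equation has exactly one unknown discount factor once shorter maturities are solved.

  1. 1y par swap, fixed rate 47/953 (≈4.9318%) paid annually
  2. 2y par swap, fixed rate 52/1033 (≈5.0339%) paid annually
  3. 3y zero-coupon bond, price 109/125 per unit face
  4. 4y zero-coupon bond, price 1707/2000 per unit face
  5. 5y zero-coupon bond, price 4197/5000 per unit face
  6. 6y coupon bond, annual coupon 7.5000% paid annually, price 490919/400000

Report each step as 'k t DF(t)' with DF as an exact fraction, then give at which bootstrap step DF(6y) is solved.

step 1 [1y] swap r/1=47/953: DF=(1 − 47/953·(0))/(1+47/953) = 953/1000 ≈ 0.953000
step 2 [2y] swap r/1=52/1033: DF=(1 − 52/1033·(0.953000))/(1+52/1033) = 1133/1250 ≈ 0.906400
step 3 [3y] zero: DF = P = 109/125 ≈ 0.872000
step 4 [4y] zero: DF = P = 1707/2000 ≈ 0.853500
step 5 [5y] zero: DF = P = 4197/5000 ≈ 0.839400
step 6 [6y] bond c/1=3/40: DF=(490919/400000 − 3/40·(0.953000+0.906400+0.872000+0.853500+0.839400))/(1+3/40) = 833/1000 ≈ 0.833000

1 1 953/1000
2 2 1133/1250
3 3 109/125
4 4 1707/2000
5 5 4197/5000
6 6 833/1000
DF(6y) is solved at step 6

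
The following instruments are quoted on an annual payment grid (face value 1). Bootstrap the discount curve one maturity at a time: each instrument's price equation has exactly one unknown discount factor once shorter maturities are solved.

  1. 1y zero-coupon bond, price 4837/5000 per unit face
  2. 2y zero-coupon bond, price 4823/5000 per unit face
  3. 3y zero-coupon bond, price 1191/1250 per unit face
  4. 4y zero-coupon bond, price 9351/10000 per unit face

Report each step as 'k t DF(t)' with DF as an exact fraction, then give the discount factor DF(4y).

1 1 4837/5000
2 2 4823/5000
3 3 1191/1250
4 4 9351/10000
DF(4y) = 9351/10000 ≈ 0.935100

step 1 [1y] zero: DF = P = 4837/5000 ≈ 0.967400
step 2 [2y] zero: DF = P = 4823/5000 ≈ 0.964600
step 3 [3y] zero: DF = P = 1191/1250 ≈ 0.952800
step 4 [4y] zero: DF = P = 9351/10000 ≈ 0.935100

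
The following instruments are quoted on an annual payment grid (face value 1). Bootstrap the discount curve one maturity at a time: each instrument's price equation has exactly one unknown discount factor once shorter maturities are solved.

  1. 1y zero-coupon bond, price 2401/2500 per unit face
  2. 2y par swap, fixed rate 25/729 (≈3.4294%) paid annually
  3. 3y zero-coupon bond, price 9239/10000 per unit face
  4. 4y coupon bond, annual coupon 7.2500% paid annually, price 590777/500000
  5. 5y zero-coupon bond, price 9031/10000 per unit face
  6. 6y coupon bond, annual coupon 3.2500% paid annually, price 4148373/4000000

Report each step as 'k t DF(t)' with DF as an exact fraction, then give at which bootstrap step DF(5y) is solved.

step 1 [1y] zero: DF = P = 2401/2500 ≈ 0.960400
step 2 [2y] swap r/1=25/729: DF=(1 − 25/729·(0.960400))/(1+25/729) = 187/200 ≈ 0.935000
step 3 [3y] zero: DF = P = 9239/10000 ≈ 0.923900
step 4 [4y] bond c/1=29/400: DF=(590777/500000 − 29/400·(0.960400+0.935000+0.923900))/(1+29/400) = 9111/10000 ≈ 0.911100
step 5 [5y] zero: DF = P = 9031/10000 ≈ 0.903100
step 6 [6y] bond c/1=13/400: DF=(4148373/4000000 − 13/400·(0.960400+0.935000+0.923900+0.911100+0.903100))/(1+13/400) = 4293/5000 ≈ 0.858600

1 1 2401/2500
2 2 187/200
3 3 9239/10000
4 4 9111/10000
5 5 9031/10000
6 6 4293/5000
DF(5y) is solved at step 5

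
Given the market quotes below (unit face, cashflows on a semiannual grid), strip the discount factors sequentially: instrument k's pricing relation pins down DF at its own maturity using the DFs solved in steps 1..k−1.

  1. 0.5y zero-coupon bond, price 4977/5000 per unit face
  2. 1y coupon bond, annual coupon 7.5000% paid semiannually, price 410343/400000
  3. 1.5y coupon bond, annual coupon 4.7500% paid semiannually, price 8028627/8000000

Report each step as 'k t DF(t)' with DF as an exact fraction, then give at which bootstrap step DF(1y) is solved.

1 1/2 4977/5000
2 1 1191/1250
3 3/2 9351/10000
DF(1y) is solved at step 2

step 1 [0.5y] zero: DF = P = 4977/5000 ≈ 0.995400
step 2 [1y] bond c/2=3/80: DF=(410343/400000 − 3/80·(0.995400))/(1+3/80) = 1191/1250 ≈ 0.952800
step 3 [1.5y] bond c/2=19/800: DF=(8028627/8000000 − 19/800·(0.995400+0.952800))/(1+19/800) = 9351/10000 ≈ 0.935100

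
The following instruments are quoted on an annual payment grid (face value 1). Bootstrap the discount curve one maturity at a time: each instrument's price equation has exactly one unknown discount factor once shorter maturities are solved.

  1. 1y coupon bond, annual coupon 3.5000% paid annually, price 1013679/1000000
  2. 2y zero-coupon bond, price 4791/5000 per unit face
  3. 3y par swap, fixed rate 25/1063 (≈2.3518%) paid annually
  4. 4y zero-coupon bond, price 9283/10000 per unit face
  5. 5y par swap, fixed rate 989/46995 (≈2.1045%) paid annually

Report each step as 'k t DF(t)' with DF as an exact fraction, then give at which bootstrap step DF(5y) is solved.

1 1 4897/5000
2 2 4791/5000
3 3 373/400
4 4 9283/10000
5 5 9011/10000
DF(5y) is solved at step 5

step 1 [1y] bond c/1=7/200: DF=(1013679/1000000 − 7/200·(0))/(1+7/200) = 4897/5000 ≈ 0.979400
step 2 [2y] zero: DF = P = 4791/5000 ≈ 0.958200
step 3 [3y] swap r/1=25/1063: DF=(1 − 25/1063·(0.979400+0.958200))/(1+25/1063) = 373/400 ≈ 0.932500
step 4 [4y] zero: DF = P = 9283/10000 ≈ 0.928300
step 5 [5y] swap r/1=989/46995: DF=(1 − 989/46995·(0.979400+0.958200+0.932500+0.928300))/(1+989/46995) = 9011/10000 ≈ 0.901100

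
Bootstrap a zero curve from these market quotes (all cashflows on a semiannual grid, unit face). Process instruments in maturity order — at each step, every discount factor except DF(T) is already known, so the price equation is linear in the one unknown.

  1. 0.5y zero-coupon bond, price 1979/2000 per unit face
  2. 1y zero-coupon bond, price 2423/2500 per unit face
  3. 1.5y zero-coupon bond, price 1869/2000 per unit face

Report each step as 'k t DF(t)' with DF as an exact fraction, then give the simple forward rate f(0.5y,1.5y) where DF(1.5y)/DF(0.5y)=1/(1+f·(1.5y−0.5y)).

step 1 [0.5y] zero: DF = P = 1979/2000 ≈ 0.989500
step 2 [1y] zero: DF = P = 2423/2500 ≈ 0.969200
step 3 [1.5y] zero: DF = P = 1869/2000 ≈ 0.934500

1 1/2 1979/2000
2 1 2423/2500
3 3/2 1869/2000
f(0.5y,1.5y) = ((1979/2000)/(1869/2000) − 1)/(1) = 110/1869 ≈ 5.8855%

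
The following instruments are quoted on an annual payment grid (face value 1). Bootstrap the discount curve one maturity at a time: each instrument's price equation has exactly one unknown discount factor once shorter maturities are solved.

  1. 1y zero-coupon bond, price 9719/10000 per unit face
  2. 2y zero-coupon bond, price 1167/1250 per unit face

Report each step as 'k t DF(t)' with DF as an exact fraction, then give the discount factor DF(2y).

1 1 9719/10000
2 2 1167/1250
DF(2y) = 1167/1250 ≈ 0.933600

step 1 [1y] zero: DF = P = 9719/10000 ≈ 0.971900
step 2 [2y] zero: DF = P = 1167/1250 ≈ 0.933600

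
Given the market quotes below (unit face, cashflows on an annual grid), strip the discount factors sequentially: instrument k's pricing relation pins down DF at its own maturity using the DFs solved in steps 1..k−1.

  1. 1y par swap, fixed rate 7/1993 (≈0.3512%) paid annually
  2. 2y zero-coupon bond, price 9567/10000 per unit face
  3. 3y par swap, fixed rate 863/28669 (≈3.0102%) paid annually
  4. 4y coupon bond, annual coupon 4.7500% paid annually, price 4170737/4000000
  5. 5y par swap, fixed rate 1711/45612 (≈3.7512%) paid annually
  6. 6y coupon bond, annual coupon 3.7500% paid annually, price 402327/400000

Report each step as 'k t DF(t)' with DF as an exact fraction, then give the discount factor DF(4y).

1 1 1993/2000
2 2 9567/10000
3 3 9137/10000
4 4 4327/5000
5 5 8289/10000
6 6 4023/5000
DF(4y) = 4327/5000 ≈ 0.865400

step 1 [1y] swap r/1=7/1993: DF=(1 − 7/1993·(0))/(1+7/1993) = 1993/2000 ≈ 0.996500
step 2 [2y] zero: DF = P = 9567/10000 ≈ 0.956700
step 3 [3y] swap r/1=863/28669: DF=(1 − 863/28669·(0.996500+0.956700))/(1+863/28669) = 9137/10000 ≈ 0.913700
step 4 [4y] bond c/1=19/400: DF=(4170737/4000000 − 19/400·(0.996500+0.956700+0.913700))/(1+19/400) = 4327/5000 ≈ 0.865400
step 5 [5y] swap r/1=1711/45612: DF=(1 − 1711/45612·(0.996500+0.956700+0.913700+0.865400))/(1+1711/45612) = 8289/10000 ≈ 0.828900
step 6 [6y] bond c/1=3/80: DF=(402327/400000 − 3/80·(0.996500+0.956700+0.913700+0.865400+0.828900))/(1+3/80) = 4023/5000 ≈ 0.804600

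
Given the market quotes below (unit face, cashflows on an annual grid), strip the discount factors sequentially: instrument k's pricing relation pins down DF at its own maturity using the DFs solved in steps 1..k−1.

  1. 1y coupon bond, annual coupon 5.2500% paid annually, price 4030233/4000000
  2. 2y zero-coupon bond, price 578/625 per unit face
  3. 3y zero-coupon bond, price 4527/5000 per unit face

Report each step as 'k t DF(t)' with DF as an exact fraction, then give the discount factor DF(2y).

step 1 [1y] bond c/1=21/400: DF=(4030233/4000000 − 21/400·(0))/(1+21/400) = 9573/10000 ≈ 0.957300
step 2 [2y] zero: DF = P = 578/625 ≈ 0.924800
step 3 [3y] zero: DF = P = 4527/5000 ≈ 0.905400

1 1 9573/10000
2 2 578/625
3 3 4527/5000
DF(2y) = 578/625 ≈ 0.924800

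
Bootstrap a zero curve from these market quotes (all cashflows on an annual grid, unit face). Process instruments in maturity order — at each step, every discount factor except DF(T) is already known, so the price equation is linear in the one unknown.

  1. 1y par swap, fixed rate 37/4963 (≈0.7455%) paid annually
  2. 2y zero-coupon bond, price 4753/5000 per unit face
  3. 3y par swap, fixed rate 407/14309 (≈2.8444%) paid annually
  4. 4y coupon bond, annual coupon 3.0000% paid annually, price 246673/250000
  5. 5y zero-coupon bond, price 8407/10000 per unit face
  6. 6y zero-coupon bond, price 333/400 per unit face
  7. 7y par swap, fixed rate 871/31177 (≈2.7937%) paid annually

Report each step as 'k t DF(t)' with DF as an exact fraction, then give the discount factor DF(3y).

step 1 [1y] swap r/1=37/4963: DF=(1 − 37/4963·(0))/(1+37/4963) = 4963/5000 ≈ 0.992600
step 2 [2y] zero: DF = P = 4753/5000 ≈ 0.950600
step 3 [3y] swap r/1=407/14309: DF=(1 − 407/14309·(0.992600+0.950600))/(1+407/14309) = 4593/5000 ≈ 0.918600
step 4 [4y] bond c/1=3/100: DF=(246673/250000 − 3/100·(0.992600+0.950600+0.918600))/(1+3/100) = 4373/5000 ≈ 0.874600
step 5 [5y] zero: DF = P = 8407/10000 ≈ 0.840700
step 6 [6y] zero: DF = P = 333/400 ≈ 0.832500
step 7 [7y] swap r/1=871/31177: DF=(1 − 871/31177·(0.992600+0.950600+0.918600+0.874600+0.840700+0.832500))/(1+871/31177) = 4129/5000 ≈ 0.825800

1 1 4963/5000
2 2 4753/5000
3 3 4593/5000
4 4 4373/5000
5 5 8407/10000
6 6 333/400
7 7 4129/5000
DF(3y) = 4593/5000 ≈ 0.918600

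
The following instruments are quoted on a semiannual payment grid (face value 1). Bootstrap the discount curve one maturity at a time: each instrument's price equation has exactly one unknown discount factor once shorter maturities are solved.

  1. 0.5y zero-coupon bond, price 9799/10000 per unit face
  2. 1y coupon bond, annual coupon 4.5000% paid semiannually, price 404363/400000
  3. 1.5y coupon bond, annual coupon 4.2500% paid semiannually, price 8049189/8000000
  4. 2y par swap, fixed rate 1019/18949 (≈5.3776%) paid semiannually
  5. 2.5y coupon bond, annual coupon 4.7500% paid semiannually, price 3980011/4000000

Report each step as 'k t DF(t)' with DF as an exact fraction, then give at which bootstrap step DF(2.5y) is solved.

1 1/2 9799/10000
2 1 9671/10000
3 3/2 9447/10000
4 2 8981/10000
5 5/2 221/250
DF(2.5y) is solved at step 5

step 1 [0.5y] zero: DF = P = 9799/10000 ≈ 0.979900
step 2 [1y] bond c/2=9/400: DF=(404363/400000 − 9/400·(0.979900))/(1+9/400) = 9671/10000 ≈ 0.967100
step 3 [1.5y] bond c/2=17/800: DF=(8049189/8000000 − 17/800·(0.979900+0.967100))/(1+17/800) = 9447/10000 ≈ 0.944700
step 4 [2y] swap r/2=1019/37898: DF=(1 − 1019/37898·(0.979900+0.967100+0.944700))/(1+1019/37898) = 8981/10000 ≈ 0.898100
step 5 [2.5y] bond c/2=19/800: DF=(3980011/4000000 − 19/800·(0.979900+0.967100+0.944700+0.898100))/(1+19/800) = 221/250 ≈ 0.884000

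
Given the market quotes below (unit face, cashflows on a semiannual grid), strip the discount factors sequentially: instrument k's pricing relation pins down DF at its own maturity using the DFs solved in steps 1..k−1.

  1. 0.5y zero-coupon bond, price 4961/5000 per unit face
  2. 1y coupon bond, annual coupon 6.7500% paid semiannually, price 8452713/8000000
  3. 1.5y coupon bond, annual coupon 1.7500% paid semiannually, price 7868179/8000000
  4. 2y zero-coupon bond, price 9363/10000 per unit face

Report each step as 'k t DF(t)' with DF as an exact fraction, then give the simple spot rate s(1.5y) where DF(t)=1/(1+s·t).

step 1 [0.5y] zero: DF = P = 4961/5000 ≈ 0.992200
step 2 [1y] bond c/2=27/800: DF=(8452713/8000000 − 27/800·(0.992200))/(1+27/800) = 9897/10000 ≈ 0.989700
step 3 [1.5y] bond c/2=7/800: DF=(7868179/8000000 − 7/800·(0.992200+0.989700))/(1+7/800) = 4789/5000 ≈ 0.957800
step 4 [2y] zero: DF = P = 9363/10000 ≈ 0.936300

1 1/2 4961/5000
2 1 9897/10000
3 3/2 4789/5000
4 2 9363/10000
s(1.5y) = (1/(4789/5000) − 1)/(3/2) = 422/14367 ≈ 2.9373%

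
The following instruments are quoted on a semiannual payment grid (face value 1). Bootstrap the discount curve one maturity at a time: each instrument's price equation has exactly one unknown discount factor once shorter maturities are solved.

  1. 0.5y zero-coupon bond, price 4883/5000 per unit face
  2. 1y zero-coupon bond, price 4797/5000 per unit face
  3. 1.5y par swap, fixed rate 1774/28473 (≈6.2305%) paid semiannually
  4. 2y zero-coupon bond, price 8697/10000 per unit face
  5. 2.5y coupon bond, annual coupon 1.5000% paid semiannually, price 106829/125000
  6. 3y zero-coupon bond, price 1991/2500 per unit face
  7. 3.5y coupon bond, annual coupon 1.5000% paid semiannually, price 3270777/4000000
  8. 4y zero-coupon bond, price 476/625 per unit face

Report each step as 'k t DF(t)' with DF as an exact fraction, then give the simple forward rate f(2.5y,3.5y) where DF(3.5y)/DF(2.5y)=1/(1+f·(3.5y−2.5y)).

step 1 [0.5y] zero: DF = P = 4883/5000 ≈ 0.976600
step 2 [1y] zero: DF = P = 4797/5000 ≈ 0.959400
step 3 [1.5y] swap r/2=887/28473: DF=(1 − 887/28473·(0.976600+0.959400))/(1+887/28473) = 9113/10000 ≈ 0.911300
step 4 [2y] zero: DF = P = 8697/10000 ≈ 0.869700
step 5 [2.5y] bond c/2=3/400: DF=(106829/125000 − 3/400·(0.976600+0.959400+0.911300+0.869700))/(1+3/400) = 4103/5000 ≈ 0.820600
step 6 [3y] zero: DF = P = 1991/2500 ≈ 0.796400
step 7 [3.5y] bond c/2=3/400: DF=(3270777/4000000 − 3/400·(0.976600+0.959400+0.911300+0.869700+0.820600+0.796400))/(1+3/400) = 7719/10000 ≈ 0.771900
step 8 [4y] zero: DF = P = 476/625 ≈ 0.761600

1 1/2 4883/5000
2 1 4797/5000
3 3/2 9113/10000
4 2 8697/10000
5 5/2 4103/5000
6 3 1991/2500
7 7/2 7719/10000
8 4 476/625
f(2.5y,3.5y) = ((4103/5000)/(7719/10000) − 1)/(1) = 487/7719 ≈ 6.3091%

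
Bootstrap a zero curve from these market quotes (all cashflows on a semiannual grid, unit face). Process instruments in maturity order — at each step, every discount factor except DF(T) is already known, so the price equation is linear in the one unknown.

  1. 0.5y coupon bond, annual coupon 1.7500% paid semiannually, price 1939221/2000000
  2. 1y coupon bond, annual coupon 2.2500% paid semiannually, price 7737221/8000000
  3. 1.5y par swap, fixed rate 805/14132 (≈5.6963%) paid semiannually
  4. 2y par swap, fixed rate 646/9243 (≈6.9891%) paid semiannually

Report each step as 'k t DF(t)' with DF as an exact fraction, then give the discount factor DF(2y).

step 1 [0.5y] bond c/2=7/800: DF=(1939221/2000000 − 7/800·(0))/(1+7/800) = 2403/2500 ≈ 0.961200
step 2 [1y] bond c/2=9/800: DF=(7737221/8000000 − 9/800·(0.961200))/(1+9/800) = 9457/10000 ≈ 0.945700
step 3 [1.5y] swap r/2=805/28264: DF=(1 − 805/28264·(0.961200+0.945700))/(1+805/28264) = 1839/2000 ≈ 0.919500
step 4 [2y] swap r/2=323/9243: DF=(1 − 323/9243·(0.961200+0.945700+0.919500))/(1+323/9243) = 2177/2500 ≈ 0.870800

1 1/2 2403/2500
2 1 9457/10000
3 3/2 1839/2000
4 2 2177/2500
DF(2y) = 2177/2500 ≈ 0.870800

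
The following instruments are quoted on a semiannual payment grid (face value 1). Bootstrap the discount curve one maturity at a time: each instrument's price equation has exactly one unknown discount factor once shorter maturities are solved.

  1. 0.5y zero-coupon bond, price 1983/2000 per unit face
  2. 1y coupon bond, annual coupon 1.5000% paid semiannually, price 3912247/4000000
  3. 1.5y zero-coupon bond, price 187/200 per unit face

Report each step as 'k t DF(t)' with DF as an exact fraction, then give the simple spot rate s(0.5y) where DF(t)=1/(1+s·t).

1 1/2 1983/2000
2 1 4817/5000
3 3/2 187/200
s(0.5y) = (1/(1983/2000) − 1)/(1/2) = 34/1983 ≈ 1.7146%

step 1 [0.5y] zero: DF = P = 1983/2000 ≈ 0.991500
step 2 [1y] bond c/2=3/400: DF=(3912247/4000000 − 3/400·(0.991500))/(1+3/400) = 4817/5000 ≈ 0.963400
step 3 [1.5y] zero: DF = P = 187/200 ≈ 0.935000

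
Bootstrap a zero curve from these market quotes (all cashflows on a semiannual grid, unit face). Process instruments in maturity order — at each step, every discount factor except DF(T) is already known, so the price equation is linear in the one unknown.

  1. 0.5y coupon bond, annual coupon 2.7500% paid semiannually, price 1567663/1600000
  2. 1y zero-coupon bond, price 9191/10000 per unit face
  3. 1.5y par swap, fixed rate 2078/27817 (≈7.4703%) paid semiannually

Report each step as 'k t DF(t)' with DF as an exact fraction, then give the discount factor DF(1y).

1 1/2 1933/2000
2 1 9191/10000
3 3/2 8961/10000
DF(1y) = 9191/10000 ≈ 0.919100

step 1 [0.5y] bond c/2=11/800: DF=(1567663/1600000 − 11/800·(0))/(1+11/800) = 1933/2000 ≈ 0.966500
step 2 [1y] zero: DF = P = 9191/10000 ≈ 0.919100
step 3 [1.5y] swap r/2=1039/27817: DF=(1 − 1039/27817·(0.966500+0.919100))/(1+1039/27817) = 8961/10000 ≈ 0.896100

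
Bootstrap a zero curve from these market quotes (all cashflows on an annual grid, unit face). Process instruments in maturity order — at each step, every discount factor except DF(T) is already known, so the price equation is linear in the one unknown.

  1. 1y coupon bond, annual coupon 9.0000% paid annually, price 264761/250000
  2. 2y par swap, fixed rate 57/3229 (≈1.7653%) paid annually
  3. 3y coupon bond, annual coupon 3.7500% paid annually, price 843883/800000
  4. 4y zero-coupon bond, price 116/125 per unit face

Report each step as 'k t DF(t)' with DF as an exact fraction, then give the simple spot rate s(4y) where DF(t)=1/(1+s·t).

step 1 [1y] bond c/1=9/100: DF=(264761/250000 − 9/100·(0))/(1+9/100) = 2429/2500 ≈ 0.971600
step 2 [2y] swap r/1=57/3229: DF=(1 − 57/3229·(0.971600))/(1+57/3229) = 4829/5000 ≈ 0.965800
step 3 [3y] bond c/1=3/80: DF=(843883/800000 − 3/80·(0.971600+0.965800))/(1+3/80) = 9467/10000 ≈ 0.946700
step 4 [4y] zero: DF = P = 116/125 ≈ 0.928000

1 1 2429/2500
2 2 4829/5000
3 3 9467/10000
4 4 116/125
s(4y) = (1/(116/125) − 1)/(4) = 9/464 ≈ 1.9397%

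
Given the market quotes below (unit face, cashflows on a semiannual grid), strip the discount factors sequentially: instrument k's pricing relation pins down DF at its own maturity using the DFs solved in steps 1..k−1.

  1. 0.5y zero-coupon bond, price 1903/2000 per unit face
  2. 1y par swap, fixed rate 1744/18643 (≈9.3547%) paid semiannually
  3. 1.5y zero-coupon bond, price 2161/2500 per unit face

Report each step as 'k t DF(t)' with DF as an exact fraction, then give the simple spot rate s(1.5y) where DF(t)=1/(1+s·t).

1 1/2 1903/2000
2 1 1141/1250
3 3/2 2161/2500
s(1.5y) = (1/(2161/2500) − 1)/(3/2) = 226/2161 ≈ 10.4581%

step 1 [0.5y] zero: DF = P = 1903/2000 ≈ 0.951500
step 2 [1y] swap r/2=872/18643: DF=(1 − 872/18643·(0.951500))/(1+872/18643) = 1141/1250 ≈ 0.912800
step 3 [1.5y] zero: DF = P = 2161/2500 ≈ 0.864400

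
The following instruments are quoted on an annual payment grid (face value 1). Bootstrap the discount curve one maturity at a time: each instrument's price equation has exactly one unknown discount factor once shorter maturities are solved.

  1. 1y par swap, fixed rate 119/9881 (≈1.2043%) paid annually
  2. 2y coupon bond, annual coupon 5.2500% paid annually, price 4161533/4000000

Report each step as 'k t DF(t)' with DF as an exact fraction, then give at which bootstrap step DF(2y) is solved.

step 1 [1y] swap r/1=119/9881: DF=(1 − 119/9881·(0))/(1+119/9881) = 9881/10000 ≈ 0.988100
step 2 [2y] bond c/1=21/400: DF=(4161533/4000000 − 21/400·(0.988100))/(1+21/400) = 587/625 ≈ 0.939200

1 1 9881/10000
2 2 587/625
DF(2y) is solved at step 2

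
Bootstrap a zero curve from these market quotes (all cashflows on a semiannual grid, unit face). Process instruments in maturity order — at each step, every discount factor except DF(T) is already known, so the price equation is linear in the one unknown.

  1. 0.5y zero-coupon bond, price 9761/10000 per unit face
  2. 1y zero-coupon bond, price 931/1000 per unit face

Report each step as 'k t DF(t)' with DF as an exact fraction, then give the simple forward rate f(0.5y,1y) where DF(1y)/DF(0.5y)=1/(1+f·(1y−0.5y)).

step 1 [0.5y] zero: DF = P = 9761/10000 ≈ 0.976100
step 2 [1y] zero: DF = P = 931/1000 ≈ 0.931000

1 1/2 9761/10000
2 1 931/1000
f(0.5y,1y) = ((9761/10000)/(931/1000) − 1)/(1/2) = 451/4655 ≈ 9.6885%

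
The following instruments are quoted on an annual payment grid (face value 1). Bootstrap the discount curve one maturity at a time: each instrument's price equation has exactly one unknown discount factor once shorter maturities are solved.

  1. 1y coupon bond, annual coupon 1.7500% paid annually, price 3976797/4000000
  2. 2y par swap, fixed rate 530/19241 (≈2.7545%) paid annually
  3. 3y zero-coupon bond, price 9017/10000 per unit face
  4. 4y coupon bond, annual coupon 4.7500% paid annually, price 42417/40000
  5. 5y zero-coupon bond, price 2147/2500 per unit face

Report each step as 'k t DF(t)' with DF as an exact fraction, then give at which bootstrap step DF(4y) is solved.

1 1 9771/10000
2 2 947/1000
3 3 9017/10000
4 4 4421/5000
5 5 2147/2500
DF(4y) is solved at step 4

step 1 [1y] bond c/1=7/400: DF=(3976797/4000000 − 7/400·(0))/(1+7/400) = 9771/10000 ≈ 0.977100
step 2 [2y] swap r/1=530/19241: DF=(1 − 530/19241·(0.977100))/(1+530/19241) = 947/1000 ≈ 0.947000
step 3 [3y] zero: DF = P = 9017/10000 ≈ 0.901700
step 4 [4y] bond c/1=19/400: DF=(42417/40000 − 19/400·(0.977100+0.947000+0.901700))/(1+19/400) = 4421/5000 ≈ 0.884200
step 5 [5y] zero: DF = P = 2147/2500 ≈ 0.858800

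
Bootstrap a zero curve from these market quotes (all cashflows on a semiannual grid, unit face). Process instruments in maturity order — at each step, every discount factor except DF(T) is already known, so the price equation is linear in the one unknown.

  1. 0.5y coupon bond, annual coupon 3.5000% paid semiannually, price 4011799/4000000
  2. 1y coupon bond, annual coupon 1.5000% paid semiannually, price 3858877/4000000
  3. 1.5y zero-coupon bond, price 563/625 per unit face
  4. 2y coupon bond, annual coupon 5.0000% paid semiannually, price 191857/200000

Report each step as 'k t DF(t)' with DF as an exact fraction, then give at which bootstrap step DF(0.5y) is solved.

1 1/2 9857/10000
2 1 4751/5000
3 3/2 563/625
4 2 8667/10000
DF(0.5y) is solved at step 1

step 1 [0.5y] bond c/2=7/400: DF=(4011799/4000000 − 7/400·(0))/(1+7/400) = 9857/10000 ≈ 0.985700
step 2 [1y] bond c/2=3/400: DF=(3858877/4000000 − 3/400·(0.985700))/(1+3/400) = 4751/5000 ≈ 0.950200
step 3 [1.5y] zero: DF = P = 563/625 ≈ 0.900800
step 4 [2y] bond c/2=1/40: DF=(191857/200000 − 1/40·(0.985700+0.950200+0.900800))/(1+1/40) = 8667/10000 ≈ 0.866700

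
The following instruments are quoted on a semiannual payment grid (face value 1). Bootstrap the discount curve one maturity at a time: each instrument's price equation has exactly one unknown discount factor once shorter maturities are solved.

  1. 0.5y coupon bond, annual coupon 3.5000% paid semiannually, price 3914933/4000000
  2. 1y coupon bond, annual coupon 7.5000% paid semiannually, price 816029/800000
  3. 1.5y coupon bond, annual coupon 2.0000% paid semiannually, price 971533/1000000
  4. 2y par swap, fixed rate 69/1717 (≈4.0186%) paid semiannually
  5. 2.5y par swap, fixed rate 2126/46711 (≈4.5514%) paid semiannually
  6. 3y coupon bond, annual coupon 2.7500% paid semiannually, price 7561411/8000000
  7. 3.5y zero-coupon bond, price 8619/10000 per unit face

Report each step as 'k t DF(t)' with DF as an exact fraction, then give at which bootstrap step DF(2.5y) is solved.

step 1 [0.5y] bond c/2=7/400: DF=(3914933/4000000 − 7/400·(0))/(1+7/400) = 9619/10000 ≈ 0.961900
step 2 [1y] bond c/2=3/80: DF=(816029/800000 − 3/80·(0.961900))/(1+3/80) = 2371/2500 ≈ 0.948400
step 3 [1.5y] bond c/2=1/100: DF=(971533/1000000 − 1/100·(0.961900+0.948400))/(1+1/100) = 943/1000 ≈ 0.943000
step 4 [2y] swap r/2=69/3434: DF=(1 − 69/3434·(0.961900+0.948400+0.943000))/(1+69/3434) = 9241/10000 ≈ 0.924100
step 5 [2.5y] swap r/2=1063/46711: DF=(1 − 1063/46711·(0.961900+0.948400+0.943000+0.924100))/(1+1063/46711) = 8937/10000 ≈ 0.893700
step 6 [3y] bond c/2=11/800: DF=(7561411/8000000 − 11/800·(0.961900+0.948400+0.943000+0.924100+0.893700))/(1+11/800) = 869/1000 ≈ 0.869000
step 7 [3.5y] zero: DF = P = 8619/10000 ≈ 0.861900

1 1/2 9619/10000
2 1 2371/2500
3 3/2 943/1000
4 2 9241/10000
5 5/2 8937/10000
6 3 869/1000
7 7/2 8619/10000
DF(2.5y) is solved at step 5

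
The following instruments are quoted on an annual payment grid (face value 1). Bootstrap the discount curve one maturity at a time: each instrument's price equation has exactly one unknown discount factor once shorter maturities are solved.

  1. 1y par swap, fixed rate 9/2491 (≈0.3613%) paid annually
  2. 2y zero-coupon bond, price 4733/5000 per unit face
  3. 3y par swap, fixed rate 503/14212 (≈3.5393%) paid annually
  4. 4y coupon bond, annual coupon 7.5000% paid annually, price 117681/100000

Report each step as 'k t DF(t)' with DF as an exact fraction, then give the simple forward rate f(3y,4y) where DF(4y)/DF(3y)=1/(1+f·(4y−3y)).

step 1 [1y] swap r/1=9/2491: DF=(1 − 9/2491·(0))/(1+9/2491) = 2491/2500 ≈ 0.996400
step 2 [2y] zero: DF = P = 4733/5000 ≈ 0.946600
step 3 [3y] swap r/1=503/14212: DF=(1 − 503/14212·(0.996400+0.946600))/(1+503/14212) = 4497/5000 ≈ 0.899400
step 4 [4y] bond c/1=3/40: DF=(117681/100000 − 3/40·(0.996400+0.946600+0.899400))/(1+3/40) = 2241/2500 ≈ 0.896400

1 1 2491/2500
2 2 4733/5000
3 3 4497/5000
4 4 2241/2500
f(3y,4y) = ((4497/5000)/(2241/2500) − 1)/(1) = 5/1494 ≈ 0.3347%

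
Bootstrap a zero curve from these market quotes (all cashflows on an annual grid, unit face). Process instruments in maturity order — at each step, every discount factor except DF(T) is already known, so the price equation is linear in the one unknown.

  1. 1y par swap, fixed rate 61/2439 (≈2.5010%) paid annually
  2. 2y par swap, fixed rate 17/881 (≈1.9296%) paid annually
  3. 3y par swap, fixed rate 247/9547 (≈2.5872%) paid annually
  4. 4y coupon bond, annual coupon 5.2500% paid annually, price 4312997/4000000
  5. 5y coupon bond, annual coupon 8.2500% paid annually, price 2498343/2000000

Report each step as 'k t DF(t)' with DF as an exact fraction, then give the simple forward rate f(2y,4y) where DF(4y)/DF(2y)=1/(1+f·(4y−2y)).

1 1 2439/2500
2 2 4813/5000
3 3 9259/10000
4 4 551/625
5 5 1737/2000
f(2y,4y) = ((4813/5000)/(551/625) − 1)/(2) = 405/8816 ≈ 4.5939%

step 1 [1y] swap r/1=61/2439: DF=(1 − 61/2439·(0))/(1+61/2439) = 2439/2500 ≈ 0.975600
step 2 [2y] swap r/1=17/881: DF=(1 − 17/881·(0.975600))/(1+17/881) = 4813/5000 ≈ 0.962600
step 3 [3y] swap r/1=247/9547: DF=(1 − 247/9547·(0.975600+0.962600))/(1+247/9547) = 9259/10000 ≈ 0.925900
step 4 [4y] bond c/1=21/400: DF=(4312997/4000000 − 21/400·(0.975600+0.962600+0.925900))/(1+21/400) = 551/625 ≈ 0.881600
step 5 [5y] bond c/1=33/400: DF=(2498343/2000000 − 33/400·(0.975600+0.962600+0.925900+0.881600))/(1+33/400) = 1737/2000 ≈ 0.868500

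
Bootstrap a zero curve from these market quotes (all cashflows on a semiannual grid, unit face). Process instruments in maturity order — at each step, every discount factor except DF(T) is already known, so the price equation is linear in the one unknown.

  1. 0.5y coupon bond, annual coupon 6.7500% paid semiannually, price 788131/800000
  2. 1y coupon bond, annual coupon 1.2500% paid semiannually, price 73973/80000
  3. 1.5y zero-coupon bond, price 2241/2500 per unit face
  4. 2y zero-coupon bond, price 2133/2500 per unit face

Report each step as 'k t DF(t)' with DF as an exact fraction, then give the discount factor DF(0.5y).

1 1/2 953/1000
2 1 913/1000
3 3/2 2241/2500
4 2 2133/2500
DF(0.5y) = 953/1000 ≈ 0.953000

step 1 [0.5y] bond c/2=27/800: DF=(788131/800000 − 27/800·(0))/(1+27/800) = 953/1000 ≈ 0.953000
step 2 [1y] bond c/2=1/160: DF=(73973/80000 − 1/160·(0.953000))/(1+1/160) = 913/1000 ≈ 0.913000
step 3 [1.5y] zero: DF = P = 2241/2500 ≈ 0.896400
step 4 [2y] zero: DF = P = 2133/2500 ≈ 0.853200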